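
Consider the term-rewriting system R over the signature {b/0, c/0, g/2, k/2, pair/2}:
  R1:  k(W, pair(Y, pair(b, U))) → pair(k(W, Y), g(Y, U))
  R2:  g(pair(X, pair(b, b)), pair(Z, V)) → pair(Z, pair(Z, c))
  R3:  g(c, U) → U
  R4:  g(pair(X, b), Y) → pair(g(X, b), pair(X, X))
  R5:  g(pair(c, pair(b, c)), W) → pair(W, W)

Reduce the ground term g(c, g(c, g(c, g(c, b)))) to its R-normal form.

1. g(c, g(c, g(c, g(c, b))))  →  g(c, g(c, g(c, b)))   [R3 at ε]
2. g(c, g(c, g(c, b)))  →  g(c, g(c, b))   [R3 at ε]
3. g(c, g(c, b))  →  g(c, b)   [R3 at ε]
4. g(c, b)  →  b   [R3 at ε]

b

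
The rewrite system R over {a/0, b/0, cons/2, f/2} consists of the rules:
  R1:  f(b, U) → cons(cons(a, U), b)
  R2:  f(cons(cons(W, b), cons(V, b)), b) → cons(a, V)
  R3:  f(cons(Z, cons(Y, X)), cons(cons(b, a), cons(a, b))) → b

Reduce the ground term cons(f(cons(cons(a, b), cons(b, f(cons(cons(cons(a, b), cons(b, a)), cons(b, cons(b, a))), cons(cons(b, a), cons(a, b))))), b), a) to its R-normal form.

1. cons(f(cons(cons(a, b), cons(b, f(cons(cons(cons(a, b), cons(b, a)), cons(b, cons(b, a))), cons(cons(b, a), cons(a, b))))), b), a)  →  cons(f(cons(cons(a, b), cons(b, b)), b), a)   [R3 at 1.1.2.2]
2. cons(f(cons(cons(a, b), cons(b, b)), b), a)  →  cons(cons(a, b), a)   [R2 at 1]

cons(cons(a, b), a)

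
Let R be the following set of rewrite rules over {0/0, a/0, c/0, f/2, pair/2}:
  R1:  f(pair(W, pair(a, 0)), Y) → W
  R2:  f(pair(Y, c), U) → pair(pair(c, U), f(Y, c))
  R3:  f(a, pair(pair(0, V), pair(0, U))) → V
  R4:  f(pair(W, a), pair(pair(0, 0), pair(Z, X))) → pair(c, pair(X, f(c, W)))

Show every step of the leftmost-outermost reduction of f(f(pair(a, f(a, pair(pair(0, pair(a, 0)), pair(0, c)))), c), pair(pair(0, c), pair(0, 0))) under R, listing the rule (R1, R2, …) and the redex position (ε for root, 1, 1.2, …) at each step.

1. f(f(pair(a, f(a, pair(pair(0, pair(a, 0)), pair(0, c)))), c), pair(pair(0, c), pair(0, 0)))  →  f(f(pair(a, pair(a, 0)), c), pair(pair(0, c), pair(0, 0)))   [R3 at 1.1.2]
2. f(f(pair(a, pair(a, 0)), c), pair(pair(0, c), pair(0, 0)))  →  f(a, pair(pair(0, c), pair(0, 0)))   [R1 at 1]
3. f(a, pair(pair(0, c), pair(0, 0)))  →  c   [R3 at ε]

c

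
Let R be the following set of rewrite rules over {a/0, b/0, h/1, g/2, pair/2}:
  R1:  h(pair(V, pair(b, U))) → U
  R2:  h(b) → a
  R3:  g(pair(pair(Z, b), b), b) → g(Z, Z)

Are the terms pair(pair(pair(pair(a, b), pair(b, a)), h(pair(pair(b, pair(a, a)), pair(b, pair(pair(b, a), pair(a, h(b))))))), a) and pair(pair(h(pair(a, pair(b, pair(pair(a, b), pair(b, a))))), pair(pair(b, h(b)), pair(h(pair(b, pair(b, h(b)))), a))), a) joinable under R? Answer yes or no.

Reduce t₁ = pair(pair(pair(pair(a, b), pair(b, a)), h(pair(pair(b, pair(a, a)), pair(b, pair(pair(b, a), pair(a, h(b))))))), a):
1. pair(pair(pair(pair(a, b), pair(b, a)), h(pair(pair(b, pair(a, a)), pair(b, pair(pair(b, a), pair(a, h(b))))))), a)  →  pair(pair(pair(pair(a, b), pair(b, a)), pair(pair(b, a), pair(a, h(b)))), a)   [R1 at 1.2]
2. pair(pair(pair(pair(a, b), pair(b, a)), pair(pair(b, a), pair(a, h(b)))), a)  →  pair(pair(pair(pair(a, b), pair(b, a)), pair(pair(b, a), pair(a, a))), a)   [R2 at 1.2.2.2]

Reduce t₂ = pair(pair(h(pair(a, pair(b, pair(pair(a, b), pair(b, a))))), pair(pair(b, h(b)), pair(h(pair(b, pair(b, h(b)))), a))), a):
1. pair(pair(h(pair(a, pair(b, pair(pair(a, b), pair(b, a))))), pair(pair(b, h(b)), pair(h(pair(b, pair(b, h(b)))), a))), a)  →  pair(pair(pair(pair(a, b), pair(b, a)), pair(pair(b, h(b)), pair(h(pair(b, pair(b, h(b)))), a))), a)   [R1 at 1.1]
2. pair(pair(pair(pair(a, b), pair(b, a)), pair(pair(b, h(b)), pair(h(pair(b, pair(b, h(b)))), a))), a)  →  pair(pair(pair(pair(a, b), pair(b, a)), pair(pair(b, a), pair(h(pair(b, pair(b, h(b)))), a))), a)   [R2 at 1.2.1.2]
3. pair(pair(pair(pair(a, b), pair(b, a)), pair(pair(b, a), pair(h(pair(b, pair(b, h(b)))), a))), a)  →  pair(pair(pair(pair(a, b), pair(b, a)), pair(pair(b, a), pair(h(b), a))), a)   [R1 at 1.2.2.1]
4. pair(pair(pair(pair(a, b), pair(b, a)), pair(pair(b, a), pair(h(b), a))), a)  →  pair(pair(pair(pair(a, b), pair(b, a)), pair(pair(b, a), pair(a, a))), a)   [R2 at 1.2.2.1]

yes — NF(t₁) = pair(pair(pair(pair(a, b), pair(b, a)), pair(pair(b, a), pair(a, a))), a), NF(t₂) = pair(pair(pair(pair(a, b), pair(b, a)), pair(pair(b, a), pair(a, a))), a)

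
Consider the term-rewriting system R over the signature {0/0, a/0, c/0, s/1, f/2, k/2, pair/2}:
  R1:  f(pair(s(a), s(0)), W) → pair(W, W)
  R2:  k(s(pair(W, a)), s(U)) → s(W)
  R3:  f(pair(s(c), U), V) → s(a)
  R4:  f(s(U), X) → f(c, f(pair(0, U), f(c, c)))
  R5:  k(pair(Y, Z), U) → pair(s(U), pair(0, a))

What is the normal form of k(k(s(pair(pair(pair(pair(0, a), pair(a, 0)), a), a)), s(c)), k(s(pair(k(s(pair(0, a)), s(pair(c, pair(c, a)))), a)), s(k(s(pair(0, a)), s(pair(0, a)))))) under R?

1. k(k(s(pair(pair(pair(pair(0, a), pair(a, 0)), a), a)), s(c)), k(s(pair(k(s(pair(0, a)), s(pair(c, pair(c, a)))), a)), s(k(s(pair(0, a)), s(pair(0, a))))))  →  k(s(pair(pair(pair(0, a), pair(a, 0)), a)), k(s(pair(k(s(pair(0, a)), s(pair(c, pair(c, a)))), a)), s(k(s(pair(0, a)), s(pair(0, a))))))   [R2 at 1]
2. k(s(pair(pair(pair(0, a), pair(a, 0)), a)), k(s(pair(k(s(pair(0, a)), s(pair(c, pair(c, a)))), a)), s(k(s(pair(0, a)), s(pair(0, a))))))  →  k(s(pair(pair(pair(0, a), pair(a, 0)), a)), s(k(s(pair(0, a)), s(pair(c, pair(c, a))))))   [R2 at 2]
3. k(s(pair(pair(pair(0, a), pair(a, 0)), a)), s(k(s(pair(0, a)), s(pair(c, pair(c, a))))))  →  s(pair(pair(0, a), pair(a, 0)))   [R2 at ε]

s(pair(pair(0, a), pair(a, 0)))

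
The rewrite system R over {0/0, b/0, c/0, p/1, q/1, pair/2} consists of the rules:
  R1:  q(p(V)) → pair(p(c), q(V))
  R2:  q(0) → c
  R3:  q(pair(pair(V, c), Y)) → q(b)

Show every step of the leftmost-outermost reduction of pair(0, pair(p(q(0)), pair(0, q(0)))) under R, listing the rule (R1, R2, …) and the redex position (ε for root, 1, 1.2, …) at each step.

pair(0, pair(p(c), pair(0, c)))

1. pair(0, pair(p(q(0)), pair(0, q(0))))  →  pair(0, pair(p(c), pair(0, q(0))))   [R2 at 2.1.1]
2. pair(0, pair(p(c), pair(0, q(0))))  →  pair(0, pair(p(c), pair(0, c)))   [R2 at 2.2.2]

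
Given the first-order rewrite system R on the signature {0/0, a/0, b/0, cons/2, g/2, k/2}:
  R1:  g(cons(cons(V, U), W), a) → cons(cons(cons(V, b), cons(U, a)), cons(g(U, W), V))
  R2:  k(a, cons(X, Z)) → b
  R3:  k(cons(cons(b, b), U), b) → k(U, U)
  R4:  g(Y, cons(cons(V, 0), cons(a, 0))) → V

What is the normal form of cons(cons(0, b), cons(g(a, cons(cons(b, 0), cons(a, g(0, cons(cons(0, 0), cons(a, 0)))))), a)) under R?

1. cons(cons(0, b), cons(g(a, cons(cons(b, 0), cons(a, g(0, cons(cons(0, 0), cons(a, 0)))))), a))  →  cons(cons(0, b), cons(g(a, cons(cons(b, 0), cons(a, 0))), a))   [R4 at 2.1.2.2.2]
2. cons(cons(0, b), cons(g(a, cons(cons(b, 0), cons(a, 0))), a))  →  cons(cons(0, b), cons(b, a))   [R4 at 2.1]

cons(cons(0, b), cons(b, a))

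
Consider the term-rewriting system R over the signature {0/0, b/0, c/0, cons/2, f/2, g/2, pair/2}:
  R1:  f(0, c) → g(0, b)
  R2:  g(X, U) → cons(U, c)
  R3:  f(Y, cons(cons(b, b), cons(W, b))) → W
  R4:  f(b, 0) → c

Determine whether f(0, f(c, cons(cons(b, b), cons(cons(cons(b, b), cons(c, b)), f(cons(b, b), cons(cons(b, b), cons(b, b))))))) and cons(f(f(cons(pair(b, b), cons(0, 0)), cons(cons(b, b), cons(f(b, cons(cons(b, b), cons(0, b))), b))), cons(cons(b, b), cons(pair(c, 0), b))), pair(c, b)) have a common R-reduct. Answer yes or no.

no — NF(t₁) = c, NF(t₂) = cons(pair(c, 0), pair(c, b))

Reduce t₁ = f(0, f(c, cons(cons(b, b), cons(cons(cons(b, b), cons(c, b)), f(cons(b, b), cons(cons(b, b), cons(b, b))))))):
1. f(0, f(c, cons(cons(b, b), cons(cons(cons(b, b), cons(c, b)), f(cons(b, b), cons(cons(b, b), cons(b, b)))))))  →  f(0, f(c, cons(cons(b, b), cons(cons(cons(b, b), cons(c, b)), b))))   [R3 at 2.2.2.2]
2. f(0, f(c, cons(cons(b, b), cons(cons(cons(b, b), cons(c, b)), b))))  →  f(0, cons(cons(b, b), cons(c, b)))   [R3 at 2]
3. f(0, cons(cons(b, b), cons(c, b)))  →  c   [R3 at ε]

Reduce t₂ = cons(f(f(cons(pair(b, b), cons(0, 0)), cons(cons(b, b), cons(f(b, cons(cons(b, b), cons(0, b))), b))), cons(cons(b, b), cons(pair(c, 0), b))), pair(c, b)):
1. cons(f(f(cons(pair(b, b), cons(0, 0)), cons(cons(b, b), cons(f(b, cons(cons(b, b), cons(0, b))), b))), cons(cons(b, b), cons(pair(c, 0), b))), pair(c, b))  →  cons(pair(c, 0), pair(c, b))   [R3 at 1]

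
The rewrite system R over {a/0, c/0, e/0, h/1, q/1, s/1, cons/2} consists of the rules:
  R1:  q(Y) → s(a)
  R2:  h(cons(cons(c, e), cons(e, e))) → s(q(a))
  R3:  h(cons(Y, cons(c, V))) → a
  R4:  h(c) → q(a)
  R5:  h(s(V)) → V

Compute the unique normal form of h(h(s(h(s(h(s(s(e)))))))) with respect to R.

e

1. h(h(s(h(s(h(s(s(e))))))))  →  h(h(s(h(s(s(e))))))   [R5 at 1]
2. h(h(s(h(s(s(e))))))  →  h(h(s(s(e))))   [R5 at 1]
3. h(h(s(s(e))))  →  h(s(e))   [R5 at 1]
4. h(s(e))  →  e   [R5 at ε]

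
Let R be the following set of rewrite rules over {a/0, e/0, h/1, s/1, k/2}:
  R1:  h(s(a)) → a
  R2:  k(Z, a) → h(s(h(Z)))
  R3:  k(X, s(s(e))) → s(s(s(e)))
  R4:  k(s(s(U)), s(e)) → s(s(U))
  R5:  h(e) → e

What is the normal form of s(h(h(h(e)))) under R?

1. s(h(h(h(e))))  →  s(h(h(e)))   [R5 at 1.1.1]
2. s(h(h(e)))  →  s(h(e))   [R5 at 1.1]
3. s(h(e))  →  s(e)   [R5 at 1]

s(e)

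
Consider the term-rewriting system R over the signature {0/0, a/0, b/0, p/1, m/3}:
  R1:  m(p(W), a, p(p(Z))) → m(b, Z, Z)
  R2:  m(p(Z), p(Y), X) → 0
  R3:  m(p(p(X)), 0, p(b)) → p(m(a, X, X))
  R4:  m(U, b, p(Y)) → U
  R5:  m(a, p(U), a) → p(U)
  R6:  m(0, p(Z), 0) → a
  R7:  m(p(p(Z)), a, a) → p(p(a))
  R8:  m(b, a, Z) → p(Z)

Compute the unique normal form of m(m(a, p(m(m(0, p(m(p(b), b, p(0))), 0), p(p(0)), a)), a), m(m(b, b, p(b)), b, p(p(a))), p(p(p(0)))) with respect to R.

p(p(p(0)))

1. m(m(a, p(m(m(0, p(m(p(b), b, p(0))), 0), p(p(0)), a)), a), m(m(b, b, p(b)), b, p(p(a))), p(p(p(0))))  →  m(p(m(m(0, p(m(p(b), b, p(0))), 0), p(p(0)), a)), m(m(b, b, p(b)), b, p(p(a))), p(p(p(0))))   [R5 at 1]
2. m(p(m(m(0, p(m(p(b), b, p(0))), 0), p(p(0)), a)), m(m(b, b, p(b)), b, p(p(a))), p(p(p(0))))  →  m(p(m(a, p(p(0)), a)), m(m(b, b, p(b)), b, p(p(a))), p(p(p(0))))   [R6 at 1.1.1]
3. m(p(m(a, p(p(0)), a)), m(m(b, b, p(b)), b, p(p(a))), p(p(p(0))))  →  m(p(p(p(0))), m(m(b, b, p(b)), b, p(p(a))), p(p(p(0))))   [R5 at 1.1]
4. m(p(p(p(0))), m(m(b, b, p(b)), b, p(p(a))), p(p(p(0))))  →  m(p(p(p(0))), m(b, b, p(b)), p(p(p(0))))   [R4 at 2]
5. m(p(p(p(0))), m(b, b, p(b)), p(p(p(0))))  →  m(p(p(p(0))), b, p(p(p(0))))   [R4 at 2]
6. m(p(p(p(0))), b, p(p(p(0))))  →  p(p(p(0)))   [R4 at ε]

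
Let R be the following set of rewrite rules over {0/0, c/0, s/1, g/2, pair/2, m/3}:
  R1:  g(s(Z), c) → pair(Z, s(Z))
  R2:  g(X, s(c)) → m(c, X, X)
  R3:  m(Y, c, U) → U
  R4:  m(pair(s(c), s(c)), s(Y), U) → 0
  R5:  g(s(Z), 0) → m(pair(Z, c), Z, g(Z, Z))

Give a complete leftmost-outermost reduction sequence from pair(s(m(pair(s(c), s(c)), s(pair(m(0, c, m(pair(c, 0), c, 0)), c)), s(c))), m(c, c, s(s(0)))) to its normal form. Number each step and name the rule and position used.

1. pair(s(m(pair(s(c), s(c)), s(pair(m(0, c, m(pair(c, 0), c, 0)), c)), s(c))), m(c, c, s(s(0))))  →  pair(s(0), m(c, c, s(s(0))))   [R4 at 1.1]
2. pair(s(0), m(c, c, s(s(0))))  →  pair(s(0), s(s(0)))   [R3 at 2]

pair(s(0), s(s(0)))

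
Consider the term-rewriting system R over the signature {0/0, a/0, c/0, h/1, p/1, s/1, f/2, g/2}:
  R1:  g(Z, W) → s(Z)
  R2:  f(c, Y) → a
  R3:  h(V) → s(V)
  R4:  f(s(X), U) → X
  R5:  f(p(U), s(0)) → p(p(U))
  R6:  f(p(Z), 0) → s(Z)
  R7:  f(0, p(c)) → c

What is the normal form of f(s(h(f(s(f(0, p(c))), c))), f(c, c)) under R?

s(c)

1. f(s(h(f(s(f(0, p(c))), c))), f(c, c))  →  h(f(s(f(0, p(c))), c))   [R4 at ε]
2. h(f(s(f(0, p(c))), c))  →  s(f(s(f(0, p(c))), c))   [R3 at ε]
3. s(f(s(f(0, p(c))), c))  →  s(f(0, p(c)))   [R4 at 1]
4. s(f(0, p(c)))  →  s(c)   [R7 at 1]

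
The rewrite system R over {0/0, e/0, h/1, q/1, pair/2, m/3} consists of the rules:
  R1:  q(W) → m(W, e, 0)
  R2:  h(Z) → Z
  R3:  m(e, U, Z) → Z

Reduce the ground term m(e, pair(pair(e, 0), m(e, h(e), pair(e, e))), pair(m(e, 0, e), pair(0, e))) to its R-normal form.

1. m(e, pair(pair(e, 0), m(e, h(e), pair(e, e))), pair(m(e, 0, e), pair(0, e)))  →  pair(m(e, 0, e), pair(0, e))   [R3 at ε]
2. pair(m(e, 0, e), pair(0, e))  →  pair(e, pair(0, e))   [R3 at 1]

pair(e, pair(0, e))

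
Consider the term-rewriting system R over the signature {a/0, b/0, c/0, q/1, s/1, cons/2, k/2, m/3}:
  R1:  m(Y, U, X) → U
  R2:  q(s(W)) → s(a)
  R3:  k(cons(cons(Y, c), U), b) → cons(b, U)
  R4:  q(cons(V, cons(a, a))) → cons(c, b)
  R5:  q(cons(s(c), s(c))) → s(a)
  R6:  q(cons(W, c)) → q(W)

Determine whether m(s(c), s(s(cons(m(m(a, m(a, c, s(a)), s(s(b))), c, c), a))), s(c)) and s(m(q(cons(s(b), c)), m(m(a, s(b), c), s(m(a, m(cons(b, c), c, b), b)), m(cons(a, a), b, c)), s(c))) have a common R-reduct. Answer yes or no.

no — NF(t₁) = s(s(cons(c, a))), NF(t₂) = s(s(c))

Reduce t₁ = m(s(c), s(s(cons(m(m(a, m(a, c, s(a)), s(s(b))), c, c), a))), s(c)):
1. m(s(c), s(s(cons(m(m(a, m(a, c, s(a)), s(s(b))), c, c), a))), s(c))  →  s(s(cons(m(m(a, m(a, c, s(a)), s(s(b))), c, c), a)))   [R1 at ε]
2. s(s(cons(m(m(a, m(a, c, s(a)), s(s(b))), c, c), a)))  →  s(s(cons(c, a)))   [R1 at 1.1.1]

Reduce t₂ = s(m(q(cons(s(b), c)), m(m(a, s(b), c), s(m(a, m(cons(b, c), c, b), b)), m(cons(a, a), b, c)), s(c))):
1. s(m(q(cons(s(b), c)), m(m(a, s(b), c), s(m(a, m(cons(b, c), c, b), b)), m(cons(a, a), b, c)), s(c)))  →  s(m(m(a, s(b), c), s(m(a, m(cons(b, c), c, b), b)), m(cons(a, a), b, c)))   [R1 at 1]
2. s(m(m(a, s(b), c), s(m(a, m(cons(b, c), c, b), b)), m(cons(a, a), b, c)))  →  s(s(m(a, m(cons(b, c), c, b), b)))   [R1 at 1]
3. s(s(m(a, m(cons(b, c), c, b), b)))  →  s(s(m(cons(b, c), c, b)))   [R1 at 1.1]
4. s(s(m(cons(b, c), c, b)))  →  s(s(c))   [R1 at 1.1]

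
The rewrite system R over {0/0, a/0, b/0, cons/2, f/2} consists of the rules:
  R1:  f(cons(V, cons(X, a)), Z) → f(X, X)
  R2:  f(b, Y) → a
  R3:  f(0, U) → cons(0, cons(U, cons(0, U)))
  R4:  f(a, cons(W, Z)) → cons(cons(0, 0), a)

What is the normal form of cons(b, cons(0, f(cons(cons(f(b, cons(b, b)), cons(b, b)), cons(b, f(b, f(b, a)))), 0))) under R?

cons(b, cons(0, a))

1. cons(b, cons(0, f(cons(cons(f(b, cons(b, b)), cons(b, b)), cons(b, f(b, f(b, a)))), 0)))  →  cons(b, cons(0, f(cons(cons(a, cons(b, b)), cons(b, f(b, f(b, a)))), 0)))   [R2 at 2.2.1.1.1]
2. cons(b, cons(0, f(cons(cons(a, cons(b, b)), cons(b, f(b, f(b, a)))), 0)))  →  cons(b, cons(0, f(cons(cons(a, cons(b, b)), cons(b, a)), 0)))   [R2 at 2.2.1.2.2]
3. cons(b, cons(0, f(cons(cons(a, cons(b, b)), cons(b, a)), 0)))  →  cons(b, cons(0, f(b, b)))   [R1 at 2.2]
4. cons(b, cons(0, f(b, b)))  →  cons(b, cons(0, a))   [R2 at 2.2]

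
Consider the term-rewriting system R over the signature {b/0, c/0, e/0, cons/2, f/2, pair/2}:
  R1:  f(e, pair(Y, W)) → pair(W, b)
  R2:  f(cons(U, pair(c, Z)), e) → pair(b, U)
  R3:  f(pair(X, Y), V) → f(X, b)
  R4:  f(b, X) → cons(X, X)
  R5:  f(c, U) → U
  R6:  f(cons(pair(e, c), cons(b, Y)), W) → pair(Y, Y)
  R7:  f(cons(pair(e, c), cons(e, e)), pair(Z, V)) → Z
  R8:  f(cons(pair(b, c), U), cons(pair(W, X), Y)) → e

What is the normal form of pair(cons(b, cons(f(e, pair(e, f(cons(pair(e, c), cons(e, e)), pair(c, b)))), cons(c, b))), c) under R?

pair(cons(b, cons(pair(c, b), cons(c, b))), c)

1. pair(cons(b, cons(f(e, pair(e, f(cons(pair(e, c), cons(e, e)), pair(c, b)))), cons(c, b))), c)  →  pair(cons(b, cons(pair(f(cons(pair(e, c), cons(e, e)), pair(c, b)), b), cons(c, b))), c)   [R1 at 1.2.1]
2. pair(cons(b, cons(pair(f(cons(pair(e, c), cons(e, e)), pair(c, b)), b), cons(c, b))), c)  →  pair(cons(b, cons(pair(c, b), cons(c, b))), c)   [R7 at 1.2.1.1]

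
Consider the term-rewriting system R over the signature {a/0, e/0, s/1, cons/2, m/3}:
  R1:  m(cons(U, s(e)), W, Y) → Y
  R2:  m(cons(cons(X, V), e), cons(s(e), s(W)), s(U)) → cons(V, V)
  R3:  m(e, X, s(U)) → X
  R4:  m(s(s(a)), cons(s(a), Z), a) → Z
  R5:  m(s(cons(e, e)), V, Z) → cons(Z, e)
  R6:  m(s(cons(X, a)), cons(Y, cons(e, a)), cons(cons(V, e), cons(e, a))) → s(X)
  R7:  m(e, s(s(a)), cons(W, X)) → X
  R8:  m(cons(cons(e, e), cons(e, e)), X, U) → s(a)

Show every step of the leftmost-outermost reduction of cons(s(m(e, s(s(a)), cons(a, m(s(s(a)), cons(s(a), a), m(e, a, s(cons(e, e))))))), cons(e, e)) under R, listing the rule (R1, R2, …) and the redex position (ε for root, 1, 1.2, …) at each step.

1. cons(s(m(e, s(s(a)), cons(a, m(s(s(a)), cons(s(a), a), m(e, a, s(cons(e, e))))))), cons(e, e))  →  cons(s(m(s(s(a)), cons(s(a), a), m(e, a, s(cons(e, e))))), cons(e, e))   [R7 at 1.1]
2. cons(s(m(s(s(a)), cons(s(a), a), m(e, a, s(cons(e, e))))), cons(e, e))  →  cons(s(m(s(s(a)), cons(s(a), a), a)), cons(e, e))   [R3 at 1.1.3]
3. cons(s(m(s(s(a)), cons(s(a), a), a)), cons(e, e))  →  cons(s(a), cons(e, e))   [R4 at 1.1]

cons(s(a), cons(e, e))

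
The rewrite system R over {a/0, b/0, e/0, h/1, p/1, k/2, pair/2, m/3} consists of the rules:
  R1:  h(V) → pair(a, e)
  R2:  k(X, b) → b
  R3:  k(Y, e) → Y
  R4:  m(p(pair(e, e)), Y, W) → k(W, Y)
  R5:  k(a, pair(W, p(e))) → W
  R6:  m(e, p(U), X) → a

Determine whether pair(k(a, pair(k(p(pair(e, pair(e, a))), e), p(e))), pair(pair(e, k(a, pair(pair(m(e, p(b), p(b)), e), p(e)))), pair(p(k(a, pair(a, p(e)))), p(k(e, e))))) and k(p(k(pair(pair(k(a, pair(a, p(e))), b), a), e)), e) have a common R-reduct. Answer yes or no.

Reduce t₁ = pair(k(a, pair(k(p(pair(e, pair(e, a))), e), p(e))), pair(pair(e, k(a, pair(pair(m(e, p(b), p(b)), e), p(e)))), pair(p(k(a, pair(a, p(e)))), p(k(e, e))))):
1. pair(k(a, pair(k(p(pair(e, pair(e, a))), e), p(e))), pair(pair(e, k(a, pair(pair(m(e, p(b), p(b)), e), p(e)))), pair(p(k(a, pair(a, p(e)))), p(k(e, e)))))  →  pair(k(p(pair(e, pair(e, a))), e), pair(pair(e, k(a, pair(pair(m(e, p(b), p(b)), e), p(e)))), pair(p(k(a, pair(a, p(e)))), p(k(e, e)))))   [R5 at 1]
2. pair(k(p(pair(e, pair(e, a))), e), pair(pair(e, k(a, pair(pair(m(e, p(b), p(b)), e), p(e)))), pair(p(k(a, pair(a, p(e)))), p(k(e, e)))))  →  pair(p(pair(e, pair(e, a))), pair(pair(e, k(a, pair(pair(m(e, p(b), p(b)), e), p(e)))), pair(p(k(a, pair(a, p(e)))), p(k(e, e)))))   [R3 at 1]
3. pair(p(pair(e, pair(e, a))), pair(pair(e, k(a, pair(pair(m(e, p(b), p(b)), e), p(e)))), pair(p(k(a, pair(a, p(e)))), p(k(e, e)))))  →  pair(p(pair(e, pair(e, a))), pair(pair(e, pair(m(e, p(b), p(b)), e)), pair(p(k(a, pair(a, p(e)))), p(k(e, e)))))   [R5 at 2.1.2]
4. pair(p(pair(e, pair(e, a))), pair(pair(e, pair(m(e, p(b), p(b)), e)), pair(p(k(a, pair(a, p(e)))), p(k(e, e)))))  →  pair(p(pair(e, pair(e, a))), pair(pair(e, pair(a, e)), pair(p(k(a, pair(a, p(e)))), p(k(e, e)))))   [R6 at 2.1.2.1]
5. pair(p(pair(e, pair(e, a))), pair(pair(e, pair(a, e)), pair(p(k(a, pair(a, p(e)))), p(k(e, e)))))  →  pair(p(pair(e, pair(e, a))), pair(pair(e, pair(a, e)), pair(p(a), p(k(e, e)))))   [R5 at 2.2.1.1]
6. pair(p(pair(e, pair(e, a))), pair(pair(e, pair(a, e)), pair(p(a), p(k(e, e)))))  →  pair(p(pair(e, pair(e, a))), pair(pair(e, pair(a, e)), pair(p(a), p(e))))   [R3 at 2.2.2.1]

Reduce t₂ = k(p(k(pair(pair(k(a, pair(a, p(e))), b), a), e)), e):
1. k(p(k(pair(pair(k(a, pair(a, p(e))), b), a), e)), e)  →  p(k(pair(pair(k(a, pair(a, p(e))), b), a), e))   [R3 at ε]
2. p(k(pair(pair(k(a, pair(a, p(e))), b), a), e))  →  p(pair(pair(k(a, pair(a, p(e))), b), a))   [R3 at 1]
3. p(pair(pair(k(a, pair(a, p(e))), b), a))  →  p(pair(pair(a, b), a))   [R5 at 1.1.1]

no — NF(t₁) = pair(p(pair(e, pair(e, a))), pair(pair(e, pair(a, e)), pair(p(a), p(e)))), NF(t₂) = p(pair(pair(a, b), a))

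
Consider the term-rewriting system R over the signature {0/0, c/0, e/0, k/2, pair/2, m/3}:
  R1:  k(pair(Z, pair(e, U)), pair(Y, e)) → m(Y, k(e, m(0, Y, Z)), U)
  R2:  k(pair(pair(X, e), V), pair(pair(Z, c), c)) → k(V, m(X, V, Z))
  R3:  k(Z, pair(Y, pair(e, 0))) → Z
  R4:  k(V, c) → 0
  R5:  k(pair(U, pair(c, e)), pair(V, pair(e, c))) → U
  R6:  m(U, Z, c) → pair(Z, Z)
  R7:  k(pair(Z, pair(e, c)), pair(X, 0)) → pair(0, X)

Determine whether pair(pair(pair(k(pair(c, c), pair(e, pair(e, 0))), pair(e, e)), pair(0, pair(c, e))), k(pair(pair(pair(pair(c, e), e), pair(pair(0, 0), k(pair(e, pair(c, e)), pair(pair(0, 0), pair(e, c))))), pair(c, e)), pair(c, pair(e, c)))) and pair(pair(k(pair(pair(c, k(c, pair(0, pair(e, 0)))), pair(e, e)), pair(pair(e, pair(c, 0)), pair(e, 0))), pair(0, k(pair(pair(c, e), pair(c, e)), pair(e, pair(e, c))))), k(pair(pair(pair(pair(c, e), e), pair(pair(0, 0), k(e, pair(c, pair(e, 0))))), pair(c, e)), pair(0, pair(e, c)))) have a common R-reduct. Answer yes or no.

Reduce t₁ = pair(pair(pair(k(pair(c, c), pair(e, pair(e, 0))), pair(e, e)), pair(0, pair(c, e))), k(pair(pair(pair(pair(c, e), e), pair(pair(0, 0), k(pair(e, pair(c, e)), pair(pair(0, 0), pair(e, c))))), pair(c, e)), pair(c, pair(e, c)))):
1. pair(pair(pair(k(pair(c, c), pair(e, pair(e, 0))), pair(e, e)), pair(0, pair(c, e))), k(pair(pair(pair(pair(c, e), e), pair(pair(0, 0), k(pair(e, pair(c, e)), pair(pair(0, 0), pair(e, c))))), pair(c, e)), pair(c, pair(e, c))))  →  pair(pair(pair(pair(c, c), pair(e, e)), pair(0, pair(c, e))), k(pair(pair(pair(pair(c, e), e), pair(pair(0, 0), k(pair(e, pair(c, e)), pair(pair(0, 0), pair(e, c))))), pair(c, e)), pair(c, pair(e, c))))   [R3 at 1.1.1]
2. pair(pair(pair(pair(c, c), pair(e, e)), pair(0, pair(c, e))), k(pair(pair(pair(pair(c, e), e), pair(pair(0, 0), k(pair(e, pair(c, e)), pair(pair(0, 0), pair(e, c))))), pair(c, e)), pair(c, pair(e, c))))  →  pair(pair(pair(pair(c, c), pair(e, e)), pair(0, pair(c, e))), pair(pair(pair(c, e), e), pair(pair(0, 0), k(pair(e, pair(c, e)), pair(pair(0, 0), pair(e, c))))))   [R5 at 2]
3. pair(pair(pair(pair(c, c), pair(e, e)), pair(0, pair(c, e))), pair(pair(pair(c, e), e), pair(pair(0, 0), k(pair(e, pair(c, e)), pair(pair(0, 0), pair(e, c))))))  →  pair(pair(pair(pair(c, c), pair(e, e)), pair(0, pair(c, e))), pair(pair(pair(c, e), e), pair(pair(0, 0), e)))   [R5 at 2.2.2]

Reduce t₂ = pair(pair(k(pair(pair(c, k(c, pair(0, pair(e, 0)))), pair(e, e)), pair(pair(e, pair(c, 0)), pair(e, 0))), pair(0, k(pair(pair(c, e), pair(c, e)), pair(e, pair(e, c))))), k(pair(pair(pair(pair(c, e), e), pair(pair(0, 0), k(e, pair(c, pair(e, 0))))), pair(c, e)), pair(0, pair(e, c)))):
1. pair(pair(k(pair(pair(c, k(c, pair(0, pair(e, 0)))), pair(e, e)), pair(pair(e, pair(c, 0)), pair(e, 0))), pair(0, k(pair(pair(c, e), pair(c, e)), pair(e, pair(e, c))))), k(pair(pair(pair(pair(c, e), e), pair(pair(0, 0), k(e, pair(c, pair(e, 0))))), pair(c, e)), pair(0, pair(e, c))))  →  pair(pair(pair(pair(c, k(c, pair(0, pair(e, 0)))), pair(e, e)), pair(0, k(pair(pair(c, e), pair(c, e)), pair(e, pair(e, c))))), k(pair(pair(pair(pair(c, e), e), pair(pair(0, 0), k(e, pair(c, pair(e, 0))))), pair(c, e)), pair(0, pair(e, c))))   [R3 at 1.1]
2. pair(pair(pair(pair(c, k(c, pair(0, pair(e, 0)))), pair(e, e)), pair(0, k(pair(pair(c, e), pair(c, e)), pair(e, pair(e, c))))), k(pair(pair(pair(pair(c, e), e), pair(pair(0, 0), k(e, pair(c, pair(e, 0))))), pair(c, e)), pair(0, pair(e, c))))  →  pair(pair(pair(pair(c, c), pair(e, e)), pair(0, k(pair(pair(c, e), pair(c, e)), pair(e, pair(e, c))))), k(pair(pair(pair(pair(c, e), e), pair(pair(0, 0), k(e, pair(c, pair(e, 0))))), pair(c, e)), pair(0, pair(e, c))))   [R3 at 1.1.1.2]
3. pair(pair(pair(pair(c, c), pair(e, e)), pair(0, k(pair(pair(c, e), pair(c, e)), pair(e, pair(e, c))))), k(pair(pair(pair(pair(c, e), e), pair(pair(0, 0), k(e, pair(c, pair(e, 0))))), pair(c, e)), pair(0, pair(e, c))))  →  pair(pair(pair(pair(c, c), pair(e, e)), pair(0, pair(c, e))), k(pair(pair(pair(pair(c, e), e), pair(pair(0, 0), k(e, pair(c, pair(e, 0))))), pair(c, e)), pair(0, pair(e, c))))   [R5 at 1.2.2]
4. pair(pair(pair(pair(c, c), pair(e, e)), pair(0, pair(c, e))), k(pair(pair(pair(pair(c, e), e), pair(pair(0, 0), k(e, pair(c, pair(e, 0))))), pair(c, e)), pair(0, pair(e, c))))  →  pair(pair(pair(pair(c, c), pair(e, e)), pair(0, pair(c, e))), pair(pair(pair(c, e), e), pair(pair(0, 0), k(e, pair(c, pair(e, 0))))))   [R5 at 2]
5. pair(pair(pair(pair(c, c), pair(e, e)), pair(0, pair(c, e))), pair(pair(pair(c, e), e), pair(pair(0, 0), k(e, pair(c, pair(e, 0))))))  →  pair(pair(pair(pair(c, c), pair(e, e)), pair(0, pair(c, e))), pair(pair(pair(c, e), e), pair(pair(0, 0), e)))   [R3 at 2.2.2]

yes — NF(t₁) = pair(pair(pair(pair(c, c), pair(e, e)), pair(0, pair(c, e))), pair(pair(pair(c, e), e), pair(pair(0, 0), e))), NF(t₂) = pair(pair(pair(pair(c, c), pair(e, e)), pair(0, pair(c, e))), pair(pair(pair(c, e), e), pair(pair(0, 0), e)))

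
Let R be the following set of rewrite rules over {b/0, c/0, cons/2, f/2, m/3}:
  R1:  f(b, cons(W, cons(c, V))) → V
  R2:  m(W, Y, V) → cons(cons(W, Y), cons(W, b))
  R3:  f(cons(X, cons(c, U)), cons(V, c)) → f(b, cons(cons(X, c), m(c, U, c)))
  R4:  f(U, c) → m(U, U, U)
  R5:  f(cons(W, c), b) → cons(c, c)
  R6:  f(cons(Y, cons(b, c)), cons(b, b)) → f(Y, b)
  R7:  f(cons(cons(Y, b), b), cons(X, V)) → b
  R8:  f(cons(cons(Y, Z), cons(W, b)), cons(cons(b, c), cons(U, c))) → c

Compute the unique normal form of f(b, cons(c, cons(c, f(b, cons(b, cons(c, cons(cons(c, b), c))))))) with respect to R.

1. f(b, cons(c, cons(c, f(b, cons(b, cons(c, cons(cons(c, b), c)))))))  →  f(b, cons(b, cons(c, cons(cons(c, b), c))))   [R1 at ε]
2. f(b, cons(b, cons(c, cons(cons(c, b), c))))  →  cons(cons(c, b), c)   [R1 at ε]

cons(cons(c, b), c)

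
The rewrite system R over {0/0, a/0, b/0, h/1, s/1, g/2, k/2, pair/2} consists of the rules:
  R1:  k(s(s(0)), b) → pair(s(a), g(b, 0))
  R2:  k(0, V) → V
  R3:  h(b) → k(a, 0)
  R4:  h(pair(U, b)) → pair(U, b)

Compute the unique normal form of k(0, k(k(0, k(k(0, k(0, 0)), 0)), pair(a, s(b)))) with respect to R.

1. k(0, k(k(0, k(k(0, k(0, 0)), 0)), pair(a, s(b))))  →  k(k(0, k(k(0, k(0, 0)), 0)), pair(a, s(b)))   [R2 at ε]
2. k(k(0, k(k(0, k(0, 0)), 0)), pair(a, s(b)))  →  k(k(k(0, k(0, 0)), 0), pair(a, s(b)))   [R2 at 1]
3. k(k(k(0, k(0, 0)), 0), pair(a, s(b)))  →  k(k(k(0, 0), 0), pair(a, s(b)))   [R2 at 1.1]
4. k(k(k(0, 0), 0), pair(a, s(b)))  →  k(k(0, 0), pair(a, s(b)))   [R2 at 1.1]
5. k(k(0, 0), pair(a, s(b)))  →  k(0, pair(a, s(b)))   [R2 at 1]
6. k(0, pair(a, s(b)))  →  pair(a, s(b))   [R2 at ε]

pair(a, s(b))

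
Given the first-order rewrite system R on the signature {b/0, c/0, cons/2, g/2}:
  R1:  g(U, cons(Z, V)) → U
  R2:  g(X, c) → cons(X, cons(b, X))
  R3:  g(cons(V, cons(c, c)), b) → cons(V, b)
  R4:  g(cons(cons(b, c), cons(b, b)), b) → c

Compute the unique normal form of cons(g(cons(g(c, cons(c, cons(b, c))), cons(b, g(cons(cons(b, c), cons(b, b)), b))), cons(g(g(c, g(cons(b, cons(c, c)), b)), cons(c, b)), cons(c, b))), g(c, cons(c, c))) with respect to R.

cons(cons(c, cons(b, c)), c)

1. cons(g(cons(g(c, cons(c, cons(b, c))), cons(b, g(cons(cons(b, c), cons(b, b)), b))), cons(g(g(c, g(cons(b, cons(c, c)), b)), cons(c, b)), cons(c, b))), g(c, cons(c, c)))  →  cons(cons(g(c, cons(c, cons(b, c))), cons(b, g(cons(cons(b, c), cons(b, b)), b))), g(c, cons(c, c)))   [R1 at 1]
2. cons(cons(g(c, cons(c, cons(b, c))), cons(b, g(cons(cons(b, c), cons(b, b)), b))), g(c, cons(c, c)))  →  cons(cons(c, cons(b, g(cons(cons(b, c), cons(b, b)), b))), g(c, cons(c, c)))   [R1 at 1.1]
3. cons(cons(c, cons(b, g(cons(cons(b, c), cons(b, b)), b))), g(c, cons(c, c)))  →  cons(cons(c, cons(b, c)), g(c, cons(c, c)))   [R4 at 1.2.2]
4. cons(cons(c, cons(b, c)), g(c, cons(c, c)))  →  cons(cons(c, cons(b, c)), c)   [R1 at 2]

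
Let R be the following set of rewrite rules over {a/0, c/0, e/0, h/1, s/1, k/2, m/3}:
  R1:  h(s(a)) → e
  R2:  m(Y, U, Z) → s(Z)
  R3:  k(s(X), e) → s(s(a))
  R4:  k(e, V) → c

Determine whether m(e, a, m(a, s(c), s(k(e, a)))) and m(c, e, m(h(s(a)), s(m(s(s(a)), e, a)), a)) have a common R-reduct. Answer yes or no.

no — NF(t₁) = s(s(s(c))), NF(t₂) = s(s(a))

Reduce t₁ = m(e, a, m(a, s(c), s(k(e, a)))):
1. m(e, a, m(a, s(c), s(k(e, a))))  →  s(m(a, s(c), s(k(e, a))))   [R2 at ε]
2. s(m(a, s(c), s(k(e, a))))  →  s(s(s(k(e, a))))   [R2 at 1]
3. s(s(s(k(e, a))))  →  s(s(s(c)))   [R4 at 1.1.1]

Reduce t₂ = m(c, e, m(h(s(a)), s(m(s(s(a)), e, a)), a)):
1. m(c, e, m(h(s(a)), s(m(s(s(a)), e, a)), a))  →  s(m(h(s(a)), s(m(s(s(a)), e, a)), a))   [R2 at ε]
2. s(m(h(s(a)), s(m(s(s(a)), e, a)), a))  →  s(s(a))   [R2 at 1]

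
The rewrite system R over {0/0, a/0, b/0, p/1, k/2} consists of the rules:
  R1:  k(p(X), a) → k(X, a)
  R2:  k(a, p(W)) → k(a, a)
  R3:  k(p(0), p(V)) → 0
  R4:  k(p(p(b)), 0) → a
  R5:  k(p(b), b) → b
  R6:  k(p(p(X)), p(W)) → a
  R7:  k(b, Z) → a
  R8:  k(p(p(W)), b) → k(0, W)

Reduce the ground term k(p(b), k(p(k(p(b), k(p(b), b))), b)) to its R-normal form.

b

1. k(p(b), k(p(k(p(b), k(p(b), b))), b))  →  k(p(b), k(p(k(p(b), b)), b))   [R5 at 2.1.1.2]
2. k(p(b), k(p(k(p(b), b)), b))  →  k(p(b), k(p(b), b))   [R5 at 2.1.1]
3. k(p(b), k(p(b), b))  →  k(p(b), b)   [R5 at 2]
4. k(p(b), b)  →  b   [R5 at ε]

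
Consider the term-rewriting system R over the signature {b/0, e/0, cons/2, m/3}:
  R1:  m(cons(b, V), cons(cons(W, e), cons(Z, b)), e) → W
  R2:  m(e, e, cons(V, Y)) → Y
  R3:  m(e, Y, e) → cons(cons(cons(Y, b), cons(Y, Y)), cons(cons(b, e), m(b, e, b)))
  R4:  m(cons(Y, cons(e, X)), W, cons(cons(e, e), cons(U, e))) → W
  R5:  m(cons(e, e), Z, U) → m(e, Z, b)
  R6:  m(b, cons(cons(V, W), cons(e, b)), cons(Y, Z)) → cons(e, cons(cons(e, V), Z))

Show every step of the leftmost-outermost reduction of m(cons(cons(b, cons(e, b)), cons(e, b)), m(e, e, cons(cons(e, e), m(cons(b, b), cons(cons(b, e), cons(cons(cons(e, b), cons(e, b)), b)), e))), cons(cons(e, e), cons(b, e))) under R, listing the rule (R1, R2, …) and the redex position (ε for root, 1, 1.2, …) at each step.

b

1. m(cons(cons(b, cons(e, b)), cons(e, b)), m(e, e, cons(cons(e, e), m(cons(b, b), cons(cons(b, e), cons(cons(cons(e, b), cons(e, b)), b)), e))), cons(cons(e, e), cons(b, e)))  →  m(e, e, cons(cons(e, e), m(cons(b, b), cons(cons(b, e), cons(cons(cons(e, b), cons(e, b)), b)), e)))   [R4 at ε]
2. m(e, e, cons(cons(e, e), m(cons(b, b), cons(cons(b, e), cons(cons(cons(e, b), cons(e, b)), b)), e)))  →  m(cons(b, b), cons(cons(b, e), cons(cons(cons(e, b), cons(e, b)), b)), e)   [R2 at ε]
3. m(cons(b, b), cons(cons(b, e), cons(cons(cons(e, b), cons(e, b)), b)), e)  →  b   [R1 at ε]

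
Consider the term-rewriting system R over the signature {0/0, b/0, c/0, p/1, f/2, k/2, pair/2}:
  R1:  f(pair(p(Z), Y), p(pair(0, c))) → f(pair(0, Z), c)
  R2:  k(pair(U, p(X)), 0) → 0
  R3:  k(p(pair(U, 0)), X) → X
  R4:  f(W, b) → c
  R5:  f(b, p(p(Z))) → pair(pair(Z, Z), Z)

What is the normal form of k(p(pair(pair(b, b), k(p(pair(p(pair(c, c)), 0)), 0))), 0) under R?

1. k(p(pair(pair(b, b), k(p(pair(p(pair(c, c)), 0)), 0))), 0)  →  k(p(pair(pair(b, b), 0)), 0)   [R3 at 1.1.2]
2. k(p(pair(pair(b, b), 0)), 0)  →  0   [R3 at ε]

0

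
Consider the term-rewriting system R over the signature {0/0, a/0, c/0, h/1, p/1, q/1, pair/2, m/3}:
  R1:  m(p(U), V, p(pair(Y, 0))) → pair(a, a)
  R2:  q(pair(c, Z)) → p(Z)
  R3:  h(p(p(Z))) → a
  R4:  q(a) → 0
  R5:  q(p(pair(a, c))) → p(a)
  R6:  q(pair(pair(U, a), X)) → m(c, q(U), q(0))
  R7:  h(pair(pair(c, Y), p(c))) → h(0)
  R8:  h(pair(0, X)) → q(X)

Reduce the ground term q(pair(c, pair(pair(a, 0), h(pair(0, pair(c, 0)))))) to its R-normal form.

p(pair(pair(a, 0), p(0)))

1. q(pair(c, pair(pair(a, 0), h(pair(0, pair(c, 0))))))  →  p(pair(pair(a, 0), h(pair(0, pair(c, 0)))))   [R2 at ε]
2. p(pair(pair(a, 0), h(pair(0, pair(c, 0)))))  →  p(pair(pair(a, 0), q(pair(c, 0))))   [R8 at 1.2]
3. p(pair(pair(a, 0), q(pair(c, 0))))  →  p(pair(pair(a, 0), p(0)))   [R2 at 1.2]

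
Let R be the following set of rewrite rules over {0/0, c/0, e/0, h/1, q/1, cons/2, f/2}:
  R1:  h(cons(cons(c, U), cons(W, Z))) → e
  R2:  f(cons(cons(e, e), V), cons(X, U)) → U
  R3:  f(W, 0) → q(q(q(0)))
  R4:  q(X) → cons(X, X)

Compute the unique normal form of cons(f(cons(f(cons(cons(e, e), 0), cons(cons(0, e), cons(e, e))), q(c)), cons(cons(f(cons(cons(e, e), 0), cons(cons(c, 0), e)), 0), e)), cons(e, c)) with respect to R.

cons(e, cons(e, c))

1. cons(f(cons(f(cons(cons(e, e), 0), cons(cons(0, e), cons(e, e))), q(c)), cons(cons(f(cons(cons(e, e), 0), cons(cons(c, 0), e)), 0), e)), cons(e, c))  →  cons(f(cons(cons(e, e), q(c)), cons(cons(f(cons(cons(e, e), 0), cons(cons(c, 0), e)), 0), e)), cons(e, c))   [R2 at 1.1.1]
2. cons(f(cons(cons(e, e), q(c)), cons(cons(f(cons(cons(e, e), 0), cons(cons(c, 0), e)), 0), e)), cons(e, c))  →  cons(e, cons(e, c))   [R2 at 1]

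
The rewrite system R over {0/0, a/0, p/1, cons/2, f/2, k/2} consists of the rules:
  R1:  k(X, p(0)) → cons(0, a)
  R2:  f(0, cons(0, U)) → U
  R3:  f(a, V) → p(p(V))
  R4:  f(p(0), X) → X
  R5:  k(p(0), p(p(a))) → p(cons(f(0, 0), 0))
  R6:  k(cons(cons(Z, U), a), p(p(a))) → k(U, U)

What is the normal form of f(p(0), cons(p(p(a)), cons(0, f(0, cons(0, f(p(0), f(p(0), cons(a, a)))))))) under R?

cons(p(p(a)), cons(0, cons(a, a)))

1. f(p(0), cons(p(p(a)), cons(0, f(0, cons(0, f(p(0), f(p(0), cons(a, a))))))))  →  cons(p(p(a)), cons(0, f(0, cons(0, f(p(0), f(p(0), cons(a, a)))))))   [R4 at ε]
2. cons(p(p(a)), cons(0, f(0, cons(0, f(p(0), f(p(0), cons(a, a)))))))  →  cons(p(p(a)), cons(0, f(p(0), f(p(0), cons(a, a)))))   [R2 at 2.2]
3. cons(p(p(a)), cons(0, f(p(0), f(p(0), cons(a, a)))))  →  cons(p(p(a)), cons(0, f(p(0), cons(a, a))))   [R4 at 2.2]
4. cons(p(p(a)), cons(0, f(p(0), cons(a, a))))  →  cons(p(p(a)), cons(0, cons(a, a)))   [R4 at 2.2]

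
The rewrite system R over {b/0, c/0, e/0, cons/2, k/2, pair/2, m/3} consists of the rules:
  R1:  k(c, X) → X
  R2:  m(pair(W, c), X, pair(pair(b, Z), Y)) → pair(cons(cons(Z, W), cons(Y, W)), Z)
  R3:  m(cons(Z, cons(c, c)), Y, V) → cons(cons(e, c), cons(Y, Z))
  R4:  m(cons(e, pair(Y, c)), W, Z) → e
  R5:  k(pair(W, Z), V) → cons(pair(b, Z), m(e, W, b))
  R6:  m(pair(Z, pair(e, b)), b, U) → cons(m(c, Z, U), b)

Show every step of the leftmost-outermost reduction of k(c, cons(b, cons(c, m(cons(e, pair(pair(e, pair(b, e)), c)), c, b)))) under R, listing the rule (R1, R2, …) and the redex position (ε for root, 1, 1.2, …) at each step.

1. k(c, cons(b, cons(c, m(cons(e, pair(pair(e, pair(b, e)), c)), c, b))))  →  cons(b, cons(c, m(cons(e, pair(pair(e, pair(b, e)), c)), c, b)))   [R1 at ε]
2. cons(b, cons(c, m(cons(e, pair(pair(e, pair(b, e)), c)), c, b)))  →  cons(b, cons(c, e))   [R4 at 2.2]

cons(b, cons(c, e))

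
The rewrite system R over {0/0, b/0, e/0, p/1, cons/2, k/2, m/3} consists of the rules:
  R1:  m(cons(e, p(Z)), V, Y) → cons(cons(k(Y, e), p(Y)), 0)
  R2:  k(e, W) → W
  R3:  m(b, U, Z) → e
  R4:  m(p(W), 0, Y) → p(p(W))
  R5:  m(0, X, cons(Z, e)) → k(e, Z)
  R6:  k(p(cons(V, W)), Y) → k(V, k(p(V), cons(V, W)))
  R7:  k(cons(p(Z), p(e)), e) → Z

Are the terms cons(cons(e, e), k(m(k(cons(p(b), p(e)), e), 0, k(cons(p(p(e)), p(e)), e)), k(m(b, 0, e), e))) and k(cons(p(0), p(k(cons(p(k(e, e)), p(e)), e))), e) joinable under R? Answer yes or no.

Reduce t₁ = cons(cons(e, e), k(m(k(cons(p(b), p(e)), e), 0, k(cons(p(p(e)), p(e)), e)), k(m(b, 0, e), e))):
1. cons(cons(e, e), k(m(k(cons(p(b), p(e)), e), 0, k(cons(p(p(e)), p(e)), e)), k(m(b, 0, e), e)))  →  cons(cons(e, e), k(m(b, 0, k(cons(p(p(e)), p(e)), e)), k(m(b, 0, e), e)))   [R7 at 2.1.1]
2. cons(cons(e, e), k(m(b, 0, k(cons(p(p(e)), p(e)), e)), k(m(b, 0, e), e)))  →  cons(cons(e, e), k(e, k(m(b, 0, e), e)))   [R3 at 2.1]
3. cons(cons(e, e), k(e, k(m(b, 0, e), e)))  →  cons(cons(e, e), k(m(b, 0, e), e))   [R2 at 2]
4. cons(cons(e, e), k(m(b, 0, e), e))  →  cons(cons(e, e), k(e, e))   [R3 at 2.1]
5. cons(cons(e, e), k(e, e))  →  cons(cons(e, e), e)   [R2 at 2]

Reduce t₂ = k(cons(p(0), p(k(cons(p(k(e, e)), p(e)), e))), e):
1. k(cons(p(0), p(k(cons(p(k(e, e)), p(e)), e))), e)  →  k(cons(p(0), p(k(e, e))), e)   [R7 at 1.2.1]
2. k(cons(p(0), p(k(e, e))), e)  →  k(cons(p(0), p(e)), e)   [R2 at 1.2.1]
3. k(cons(p(0), p(e)), e)  →  0   [R7 at ε]

no — NF(t₁) = cons(cons(e, e), e), NF(t₂) = 0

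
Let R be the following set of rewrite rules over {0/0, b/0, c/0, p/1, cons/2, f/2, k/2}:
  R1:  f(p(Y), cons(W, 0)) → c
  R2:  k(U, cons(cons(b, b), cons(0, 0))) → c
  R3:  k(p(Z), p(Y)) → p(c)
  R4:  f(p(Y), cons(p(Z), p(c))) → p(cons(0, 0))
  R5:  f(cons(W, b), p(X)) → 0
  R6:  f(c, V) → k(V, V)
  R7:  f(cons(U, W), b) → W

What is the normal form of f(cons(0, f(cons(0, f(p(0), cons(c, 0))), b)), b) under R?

1. f(cons(0, f(cons(0, f(p(0), cons(c, 0))), b)), b)  →  f(cons(0, f(p(0), cons(c, 0))), b)   [R7 at ε]
2. f(cons(0, f(p(0), cons(c, 0))), b)  →  f(p(0), cons(c, 0))   [R7 at ε]
3. f(p(0), cons(c, 0))  →  c   [R1 at ε]

c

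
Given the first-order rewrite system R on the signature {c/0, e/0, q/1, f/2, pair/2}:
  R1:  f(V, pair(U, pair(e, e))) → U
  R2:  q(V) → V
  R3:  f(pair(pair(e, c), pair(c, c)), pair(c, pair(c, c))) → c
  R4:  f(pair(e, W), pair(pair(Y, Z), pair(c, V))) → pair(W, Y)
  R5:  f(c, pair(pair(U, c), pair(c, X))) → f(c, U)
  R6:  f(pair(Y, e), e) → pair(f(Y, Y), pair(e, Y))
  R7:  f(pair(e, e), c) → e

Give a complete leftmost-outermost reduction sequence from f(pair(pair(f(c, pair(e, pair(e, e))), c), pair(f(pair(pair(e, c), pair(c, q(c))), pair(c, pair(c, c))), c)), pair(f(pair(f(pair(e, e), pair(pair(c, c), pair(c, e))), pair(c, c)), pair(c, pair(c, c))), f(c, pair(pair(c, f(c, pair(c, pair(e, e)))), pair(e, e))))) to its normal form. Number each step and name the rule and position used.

c

1. f(pair(pair(f(c, pair(e, pair(e, e))), c), pair(f(pair(pair(e, c), pair(c, q(c))), pair(c, pair(c, c))), c)), pair(f(pair(f(pair(e, e), pair(pair(c, c), pair(c, e))), pair(c, c)), pair(c, pair(c, c))), f(c, pair(pair(c, f(c, pair(c, pair(e, e)))), pair(e, e)))))  →  f(pair(pair(e, c), pair(f(pair(pair(e, c), pair(c, q(c))), pair(c, pair(c, c))), c)), pair(f(pair(f(pair(e, e), pair(pair(c, c), pair(c, e))), pair(c, c)), pair(c, pair(c, c))), f(c, pair(pair(c, f(c, pair(c, pair(e, e)))), pair(e, e)))))   [R1 at 1.1.1]
2. f(pair(pair(e, c), pair(f(pair(pair(e, c), pair(c, q(c))), pair(c, pair(c, c))), c)), pair(f(pair(f(pair(e, e), pair(pair(c, c), pair(c, e))), pair(c, c)), pair(c, pair(c, c))), f(c, pair(pair(c, f(c, pair(c, pair(e, e)))), pair(e, e)))))  →  f(pair(pair(e, c), pair(f(pair(pair(e, c), pair(c, c)), pair(c, pair(c, c))), c)), pair(f(pair(f(pair(e, e), pair(pair(c, c), pair(c, e))), pair(c, c)), pair(c, pair(c, c))), f(c, pair(pair(c, f(c, pair(c, pair(e, e)))), pair(e, e)))))   [R2 at 1.2.1.1.2.2]
3. f(pair(pair(e, c), pair(f(pair(pair(e, c), pair(c, c)), pair(c, pair(c, c))), c)), pair(f(pair(f(pair(e, e), pair(pair(c, c), pair(c, e))), pair(c, c)), pair(c, pair(c, c))), f(c, pair(pair(c, f(c, pair(c, pair(e, e)))), pair(e, e)))))  →  f(pair(pair(e, c), pair(c, c)), pair(f(pair(f(pair(e, e), pair(pair(c, c), pair(c, e))), pair(c, c)), pair(c, pair(c, c))), f(c, pair(pair(c, f(c, pair(c, pair(e, e)))), pair(e, e)))))   [R3 at 1.2.1]
4. f(pair(pair(e, c), pair(c, c)), pair(f(pair(f(pair(e, e), pair(pair(c, c), pair(c, e))), pair(c, c)), pair(c, pair(c, c))), f(c, pair(pair(c, f(c, pair(c, pair(e, e)))), pair(e, e)))))  →  f(pair(pair(e, c), pair(c, c)), pair(f(pair(pair(e, c), pair(c, c)), pair(c, pair(c, c))), f(c, pair(pair(c, f(c, pair(c, pair(e, e)))), pair(e, e)))))   [R4 at 2.1.1.1]
5. f(pair(pair(e, c), pair(c, c)), pair(f(pair(pair(e, c), pair(c, c)), pair(c, pair(c, c))), f(c, pair(pair(c, f(c, pair(c, pair(e, e)))), pair(e, e)))))  →  f(pair(pair(e, c), pair(c, c)), pair(c, f(c, pair(pair(c, f(c, pair(c, pair(e, e)))), pair(e, e)))))   [R3 at 2.1]
6. f(pair(pair(e, c), pair(c, c)), pair(c, f(c, pair(pair(c, f(c, pair(c, pair(e, e)))), pair(e, e)))))  →  f(pair(pair(e, c), pair(c, c)), pair(c, pair(c, f(c, pair(c, pair(e, e))))))   [R1 at 2.2]
7. f(pair(pair(e, c), pair(c, c)), pair(c, pair(c, f(c, pair(c, pair(e, e))))))  →  f(pair(pair(e, c), pair(c, c)), pair(c, pair(c, c)))   [R1 at 2.2.2]
8. f(pair(pair(e, c), pair(c, c)), pair(c, pair(c, c)))  →  c   [R3 at ε]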